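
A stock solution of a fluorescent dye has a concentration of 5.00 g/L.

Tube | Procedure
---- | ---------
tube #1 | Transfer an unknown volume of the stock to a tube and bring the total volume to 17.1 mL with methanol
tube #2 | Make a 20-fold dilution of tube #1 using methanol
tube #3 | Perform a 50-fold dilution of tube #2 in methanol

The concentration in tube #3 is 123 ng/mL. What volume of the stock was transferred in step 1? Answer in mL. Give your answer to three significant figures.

0.421 mL

Step 1: v brought to 17.1 mL → factor = 17.1 mL/v
Step 2: 20-fold → factor 20
Step 3: 50-fold → factor 50
Product of known-step factors = 1000
Overall factor = 5.00 g/L / (123 ng/mL) = 40650
Step-1 factor = 40650 / 1000 = 40.65
v = 17.1 mL / 40.65 = 0.421 mL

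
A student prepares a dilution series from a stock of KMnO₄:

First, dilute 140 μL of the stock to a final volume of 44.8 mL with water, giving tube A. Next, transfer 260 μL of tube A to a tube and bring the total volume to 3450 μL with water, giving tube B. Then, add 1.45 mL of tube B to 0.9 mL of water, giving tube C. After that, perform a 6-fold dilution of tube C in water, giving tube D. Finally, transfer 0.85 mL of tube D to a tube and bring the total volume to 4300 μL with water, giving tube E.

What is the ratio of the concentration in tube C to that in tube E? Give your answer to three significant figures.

30.4

Step 1: 140 μL brought to 44.8 mL → factor 44800/140 = 320
Step 2: 260 μL brought to 3450 μL → factor 3450/260 = 13.269
Step 3: 1.45 mL + 0.9 mL = 2.35 mL total → factor 2.35/1.45 = 1.6207
Step 4: 6-fold → factor 6
Step 5: 0.85 mL brought to 4300 μL → factor 4.3/0.85 = 5.0588
Dilution factor to tube C = 6881.7; to tube E = 2.0888 × 10^5
[tube C]/[tube E] = (factor to tube E)/(factor to tube C) = 2.0888 × 10^5/6881.7 = 30.4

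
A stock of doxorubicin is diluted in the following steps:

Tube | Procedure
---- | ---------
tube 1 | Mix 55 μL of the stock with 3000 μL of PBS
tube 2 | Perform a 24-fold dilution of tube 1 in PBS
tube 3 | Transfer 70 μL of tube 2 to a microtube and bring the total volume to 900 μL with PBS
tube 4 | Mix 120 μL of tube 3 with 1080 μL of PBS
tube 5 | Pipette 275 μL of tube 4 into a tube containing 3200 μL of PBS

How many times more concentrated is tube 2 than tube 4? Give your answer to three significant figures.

Step 1: 55 μL + 3000 μL = 3055 μL total → factor 3055/55 = 55.545
Step 2: 24-fold → factor 24
Step 3: 70 μL brought to 900 μL → factor 900/70 = 12.857
Step 4: 120 μL + 1080 μL = 1200 μL total → factor 1200/120 = 10
Dilution factor to tube 2 = 1333.1; to tube 4 = 1.714 × 10^5
[tube 2]/[tube 4] = (factor to tube 4)/(factor to tube 2) = 1.714 × 10^5/1333.1 = 129

129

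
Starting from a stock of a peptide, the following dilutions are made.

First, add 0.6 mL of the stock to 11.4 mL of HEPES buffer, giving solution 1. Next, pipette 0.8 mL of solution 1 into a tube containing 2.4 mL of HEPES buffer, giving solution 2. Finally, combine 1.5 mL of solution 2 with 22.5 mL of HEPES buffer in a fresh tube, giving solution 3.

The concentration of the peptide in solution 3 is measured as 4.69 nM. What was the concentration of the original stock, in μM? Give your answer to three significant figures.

Step 1: 0.6 mL + 11.4 mL = 12 mL total → factor 12/0.6 = 20
Step 2: 0.8 mL + 2.4 mL = 3.2 mL total → factor 3.2/0.8 = 4
Step 3: 1.5 mL + 22.5 mL = 24 mL total → factor 24/1.5 = 16
Overall dilution factor = 20 × 4 × 16 = 1280
Stock = 4.69 nM × 1280 = 6003 nM = 6.00 μM

6.00 μM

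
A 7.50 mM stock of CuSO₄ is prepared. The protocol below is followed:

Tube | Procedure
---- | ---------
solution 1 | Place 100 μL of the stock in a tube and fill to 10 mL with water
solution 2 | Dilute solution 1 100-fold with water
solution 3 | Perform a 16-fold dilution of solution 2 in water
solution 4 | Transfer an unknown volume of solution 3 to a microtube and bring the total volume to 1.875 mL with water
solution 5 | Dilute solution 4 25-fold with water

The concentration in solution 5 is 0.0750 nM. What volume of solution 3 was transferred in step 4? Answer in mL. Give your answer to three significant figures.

0.0750 mL

Step 1: 100 μL brought to 10 mL → factor 10000/100 = 100
Step 2: 100-fold → factor 100
Step 3: 16-fold → factor 16
Step 4: v brought to 1.875 mL → factor = 1.875 mL/v
Step 5: 25-fold → factor 25
Product of known-step factors = 4 × 10^6
Overall factor = 7.50 mM / (0.0750 nM) = 1 × 10^8
Step-4 factor = 1 × 10^8 / 4 × 10^6 = 25
v = 1.875 mL / 25 = 0.0750 mL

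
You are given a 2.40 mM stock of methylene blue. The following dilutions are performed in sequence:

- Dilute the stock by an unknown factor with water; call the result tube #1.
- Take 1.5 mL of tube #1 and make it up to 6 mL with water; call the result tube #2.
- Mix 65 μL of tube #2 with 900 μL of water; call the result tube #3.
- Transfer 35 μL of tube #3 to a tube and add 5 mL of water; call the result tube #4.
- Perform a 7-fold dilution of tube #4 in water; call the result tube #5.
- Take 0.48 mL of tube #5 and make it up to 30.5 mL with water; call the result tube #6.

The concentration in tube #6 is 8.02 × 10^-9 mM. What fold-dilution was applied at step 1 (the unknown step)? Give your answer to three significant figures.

78.8-fold

Step 1: unknown factor x
Step 2: 1.5 mL brought to 6 mL → factor 6/1.5 = 4
Step 3: 65 μL + 900 μL = 965 μL total → factor 965/65 = 14.846
Step 4: 35 μL + 5 mL = 5035 μL total → factor 5035/35 = 143.86
Step 5: 7-fold → factor 7
Step 6: 0.48 mL brought to 30.5 mL → factor 30.5/0.48 = 63.542
Product of known-step factors = 3.7998 × 10^6
Overall factor = 2.40 mM / (8.02 × 10^-9 mM) = 2.9925 × 10^8
x = 2.9925 × 10^8 / 3.7998 × 10^6 = 78.8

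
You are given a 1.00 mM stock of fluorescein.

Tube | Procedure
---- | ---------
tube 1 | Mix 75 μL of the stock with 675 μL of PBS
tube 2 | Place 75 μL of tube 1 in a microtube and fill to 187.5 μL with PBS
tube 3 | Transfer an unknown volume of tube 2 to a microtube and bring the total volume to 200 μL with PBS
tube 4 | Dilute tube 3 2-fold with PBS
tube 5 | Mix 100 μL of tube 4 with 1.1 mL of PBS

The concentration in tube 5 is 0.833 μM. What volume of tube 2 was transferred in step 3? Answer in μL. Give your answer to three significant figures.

Step 1: 75 μL + 675 μL = 750 μL total → factor 750/75 = 10
Step 2: 75 μL brought to 187.5 μL → factor 187.5/75 = 2.5
Step 3: v brought to 200 μL → factor = 200 μL/v
Step 4: 2-fold → factor 2
Step 5: 100 μL + 1.1 mL = 1200 μL total → factor 1200/100 = 12
Product of known-step factors = 600
Overall factor = 1.00 mM / (0.833 μM) = 1200.5
Step-3 factor = 1200.5 / 600 = 2.0008
v = 200 μL / 2.0008 = 100 μL

100 μL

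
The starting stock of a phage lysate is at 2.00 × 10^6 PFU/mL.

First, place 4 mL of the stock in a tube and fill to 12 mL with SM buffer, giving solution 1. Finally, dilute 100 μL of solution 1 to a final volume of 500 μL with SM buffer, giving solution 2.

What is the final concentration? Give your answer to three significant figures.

1.33 × 10^5 PFU/mL

Step 1: 4 mL brought to 12 mL → factor 12/4 = 3
Step 2: 100 μL brought to 500 μL → factor 500/100 = 5
Overall dilution factor = 3 × 5 = 15
Final = 2.00 × 10^6 PFU/mL / 15 = 1.33 × 10^5 PFU/mL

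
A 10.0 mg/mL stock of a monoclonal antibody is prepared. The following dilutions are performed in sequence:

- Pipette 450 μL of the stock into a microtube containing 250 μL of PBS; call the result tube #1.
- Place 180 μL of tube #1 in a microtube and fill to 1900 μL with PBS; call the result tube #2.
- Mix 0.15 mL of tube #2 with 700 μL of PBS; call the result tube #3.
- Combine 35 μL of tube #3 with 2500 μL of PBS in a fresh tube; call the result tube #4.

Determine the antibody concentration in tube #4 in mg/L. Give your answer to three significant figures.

Step 1: 450 μL + 250 μL = 700 μL total → factor 700/450 = 1.5556
Step 2: 180 μL brought to 1900 μL → factor 1900/180 = 10.556
Step 3: 0.15 mL + 700 μL = 0.85 mL total → factor 0.85/0.15 = 5.6667
Step 4: 35 μL + 2500 μL = 2535 μL total → factor 2535/35 = 72.429
Overall dilution factor = 1.5556 × 10.556 × 5.6667 × 72.429 = 6739.1
Final = 10.0 mg/mL / 6739.1 = 0.001484 mg/mL = 1.48 mg/L

1.48 mg/L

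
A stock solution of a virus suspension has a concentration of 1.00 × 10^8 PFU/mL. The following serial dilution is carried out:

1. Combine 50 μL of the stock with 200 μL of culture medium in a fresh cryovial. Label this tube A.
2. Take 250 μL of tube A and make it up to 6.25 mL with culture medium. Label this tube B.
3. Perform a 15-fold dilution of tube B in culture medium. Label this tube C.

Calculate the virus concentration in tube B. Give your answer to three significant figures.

Step 1: 50 μL + 200 μL = 250 μL total → factor 250/50 = 5
Step 2: 250 μL brought to 6.25 mL → factor 6250/250 = 25
Dilution factor through tube B = 5 × 25 = 125
[tube B] = 1.00 × 10^8 PFU/mL / 125 = 8.00 × 10^5 PFU/mL

8.00 × 10^5 PFU/mL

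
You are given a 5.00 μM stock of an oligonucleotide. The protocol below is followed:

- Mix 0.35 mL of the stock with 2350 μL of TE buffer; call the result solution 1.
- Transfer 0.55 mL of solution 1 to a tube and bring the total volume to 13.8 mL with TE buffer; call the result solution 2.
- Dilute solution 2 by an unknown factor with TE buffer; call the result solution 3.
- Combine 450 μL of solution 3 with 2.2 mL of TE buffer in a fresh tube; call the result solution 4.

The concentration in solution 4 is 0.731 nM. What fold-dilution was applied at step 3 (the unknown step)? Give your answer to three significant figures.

6.00-fold

Step 1: 0.35 mL + 2350 μL = 2.7 mL total → factor 2.7/0.35 = 7.7143
Step 2: 0.55 mL brought to 13.8 mL → factor 13.8/0.55 = 25.091
Step 3: unknown factor x
Step 4: 450 μL + 2.2 mL = 2650 μL total → factor 2650/450 = 5.8889
Product of known-step factors = 1139.8
Overall factor = 5.00 μM / (0.731 nM) = 6839.9
x = 6839.9 / 1139.8 = 6.00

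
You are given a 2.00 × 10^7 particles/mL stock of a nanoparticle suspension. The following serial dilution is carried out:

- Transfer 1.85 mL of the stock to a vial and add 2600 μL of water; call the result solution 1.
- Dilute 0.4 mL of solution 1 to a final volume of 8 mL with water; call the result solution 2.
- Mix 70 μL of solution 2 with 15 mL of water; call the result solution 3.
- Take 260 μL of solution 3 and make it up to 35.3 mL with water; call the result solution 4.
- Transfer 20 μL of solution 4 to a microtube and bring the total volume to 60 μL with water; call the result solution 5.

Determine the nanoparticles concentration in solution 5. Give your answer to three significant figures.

Step 1: 1.85 mL + 2600 μL = 4.45 mL total → factor 4.45/1.85 = 2.4054
Step 2: 0.4 mL brought to 8 mL → factor 8/0.4 = 20
Step 3: 70 μL + 15 mL = 15070 μL total → factor 15070/70 = 215.29
Step 4: 260 μL brought to 35.3 mL → factor 35300/260 = 135.77
Step 5: 20 μL brought to 60 μL → factor 60/20 = 3
Overall dilution factor = 2.4054 × 20 × 215.29 × 135.77 × 3 = 4.2185 × 10^6
Final = 2.00 × 10^7 particles/mL / 4.2185 × 10^6 = 4.74 particles/mL

4.74 particles/mL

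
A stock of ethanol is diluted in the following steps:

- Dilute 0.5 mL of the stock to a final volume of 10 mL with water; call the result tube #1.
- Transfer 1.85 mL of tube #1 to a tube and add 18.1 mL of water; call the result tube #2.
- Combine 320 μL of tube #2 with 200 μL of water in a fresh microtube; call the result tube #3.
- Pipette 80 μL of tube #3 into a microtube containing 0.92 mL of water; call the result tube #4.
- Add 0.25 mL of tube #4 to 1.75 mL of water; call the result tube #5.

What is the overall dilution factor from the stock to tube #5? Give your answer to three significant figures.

Step 1: 0.5 mL brought to 10 mL → factor 10/0.5 = 20
Step 2: 1.85 mL + 18.1 mL = 19.95 mL total → factor 19.95/1.85 = 10.784
Step 3: 320 μL + 200 μL = 520 μL total → factor 520/320 = 1.625
Step 4: 80 μL + 0.92 mL = 1000 μL total → factor 1000/80 = 12.5
Step 5: 0.25 mL + 1.75 mL = 2 mL total → factor 2/0.25 = 8
Overall dilution factor = 20 × 10.784 × 1.625 × 12.5 × 8 = 35047

3.50 × 10^4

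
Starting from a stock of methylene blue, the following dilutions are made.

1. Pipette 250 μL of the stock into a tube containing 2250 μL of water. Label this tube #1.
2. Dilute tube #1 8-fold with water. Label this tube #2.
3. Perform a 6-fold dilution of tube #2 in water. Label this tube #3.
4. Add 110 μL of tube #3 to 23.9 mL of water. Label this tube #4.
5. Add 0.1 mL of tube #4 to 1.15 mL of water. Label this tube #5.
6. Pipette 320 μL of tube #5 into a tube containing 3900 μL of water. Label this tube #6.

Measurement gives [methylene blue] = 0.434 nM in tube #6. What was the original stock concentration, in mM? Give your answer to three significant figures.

Step 1: 250 μL + 2250 μL = 2500 μL total → factor 2500/250 = 10
Step 2: 8-fold → factor 8
Step 3: 6-fold → factor 6
Step 4: 110 μL + 23.9 mL = 24010 μL total → factor 24010/110 = 218.27
Step 5: 0.1 mL + 1.15 mL = 1.25 mL total → factor 1.25/0.1 = 12.5
Step 6: 320 μL + 3900 μL = 4220 μL total → factor 4220/320 = 13.188
Overall dilution factor = 10 × 8 × 6 × 218.27 × 12.5 × 13.188 = 1.7271 × 10^7
Stock = 0.434 nM × 1.7271 × 10^7 = 7.496 × 10^6 nM = 7.50 mM

7.50 mM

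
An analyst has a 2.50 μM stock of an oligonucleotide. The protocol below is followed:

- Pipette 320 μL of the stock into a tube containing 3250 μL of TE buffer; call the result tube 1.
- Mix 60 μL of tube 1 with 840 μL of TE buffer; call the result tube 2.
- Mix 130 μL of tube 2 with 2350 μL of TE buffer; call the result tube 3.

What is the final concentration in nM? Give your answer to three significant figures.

0.783 nM

Step 1: 320 μL + 3250 μL = 3570 μL total → factor 3570/320 = 11.156
Step 2: 60 μL + 840 μL = 900 μL total → factor 900/60 = 15
Step 3: 130 μL + 2350 μL = 2480 μL total → factor 2480/130 = 19.077
Overall dilution factor = 11.156 × 15 × 19.077 = 3192.4
Final = 2.50 μM / 3192.4 = 0.0007831 μM = 0.783 nM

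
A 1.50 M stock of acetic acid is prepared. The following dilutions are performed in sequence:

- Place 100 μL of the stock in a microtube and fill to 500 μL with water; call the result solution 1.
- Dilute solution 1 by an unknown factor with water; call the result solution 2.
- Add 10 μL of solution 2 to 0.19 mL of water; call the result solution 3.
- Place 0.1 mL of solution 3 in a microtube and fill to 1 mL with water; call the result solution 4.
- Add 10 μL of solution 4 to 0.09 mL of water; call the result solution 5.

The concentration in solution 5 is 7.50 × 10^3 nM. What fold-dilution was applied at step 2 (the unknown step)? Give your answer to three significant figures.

Step 1: 100 μL brought to 500 μL → factor 500/100 = 5
Step 2: unknown factor x
Step 3: 10 μL + 0.19 mL = 200 μL total → factor 200/10 = 20
Step 4: 0.1 mL brought to 1 mL → factor 1/0.1 = 10
Step 5: 10 μL + 0.09 mL = 100 μL total → factor 100/10 = 10
Product of known-step factors = 10000
Overall factor = 1.50 M / (7.50 × 10^3 nM) = 2 × 10^5
x = 2 × 10^5 / 10000 = 20.0

20.0-fold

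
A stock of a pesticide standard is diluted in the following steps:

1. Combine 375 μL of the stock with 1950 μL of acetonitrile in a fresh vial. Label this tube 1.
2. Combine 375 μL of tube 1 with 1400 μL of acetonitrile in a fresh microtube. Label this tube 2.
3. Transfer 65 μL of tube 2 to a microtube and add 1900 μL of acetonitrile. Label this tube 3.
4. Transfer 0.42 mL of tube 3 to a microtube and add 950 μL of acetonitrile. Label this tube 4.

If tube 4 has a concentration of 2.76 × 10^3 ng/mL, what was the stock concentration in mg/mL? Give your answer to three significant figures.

Step 1: 375 μL + 1950 μL = 2325 μL total → factor 2325/375 = 6.2
Step 2: 375 μL + 1400 μL = 1775 μL total → factor 1775/375 = 4.7333
Step 3: 65 μL + 1900 μL = 1965 μL total → factor 1965/65 = 30.231
Step 4: 0.42 mL + 950 μL = 1.37 mL total → factor 1.37/0.42 = 3.2619
Overall dilution factor = 6.2 × 4.7333 × 30.231 × 3.2619 = 2893.9
Stock = 2.76 × 10^3 ng/mL × 2893.9 = 7.987 × 10^6 ng/mL = 7.99 mg/mL

7.99 mg/mL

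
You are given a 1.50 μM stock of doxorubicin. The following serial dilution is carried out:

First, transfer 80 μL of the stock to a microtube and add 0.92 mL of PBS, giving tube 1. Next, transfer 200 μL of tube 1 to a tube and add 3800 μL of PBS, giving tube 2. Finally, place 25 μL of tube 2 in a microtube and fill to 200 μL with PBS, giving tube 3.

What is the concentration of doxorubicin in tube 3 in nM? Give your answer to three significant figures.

0.750 nM

Step 1: 80 μL + 0.92 mL = 1000 μL total → factor 1000/80 = 12.5
Step 2: 200 μL + 3800 μL = 4000 μL total → factor 4000/200 = 20
Step 3: 25 μL brought to 200 μL → factor 200/25 = 8
Overall dilution factor = 12.5 × 20 × 8 = 2000
Final = 1.50 μM / 2000 = 0.0007500 μM = 0.750 nM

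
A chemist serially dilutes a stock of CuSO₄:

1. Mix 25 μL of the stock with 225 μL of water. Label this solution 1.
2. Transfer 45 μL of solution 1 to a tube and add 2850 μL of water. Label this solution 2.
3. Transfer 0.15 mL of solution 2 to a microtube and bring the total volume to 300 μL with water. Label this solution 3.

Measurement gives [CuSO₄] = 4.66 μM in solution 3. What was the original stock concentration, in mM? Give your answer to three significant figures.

6.00 mM

Step 1: 25 μL + 225 μL = 250 μL total → factor 250/25 = 10
Step 2: 45 μL + 2850 μL = 2895 μL total → factor 2895/45 = 64.333
Step 3: 0.15 mL brought to 300 μL → factor 0.3/0.15 = 2
Overall dilution factor = 10 × 64.333 × 2 = 1286.7
Stock = 4.66 μM × 1286.7 = 5996 μM = 6.00 mM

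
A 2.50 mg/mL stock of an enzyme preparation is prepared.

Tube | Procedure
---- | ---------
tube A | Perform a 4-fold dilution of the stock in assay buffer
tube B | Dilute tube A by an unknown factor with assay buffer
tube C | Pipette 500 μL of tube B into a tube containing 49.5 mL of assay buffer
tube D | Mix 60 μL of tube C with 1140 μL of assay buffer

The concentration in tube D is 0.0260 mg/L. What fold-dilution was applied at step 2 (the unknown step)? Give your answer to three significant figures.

Step 1: 4-fold → factor 4
Step 2: unknown factor x
Step 3: 500 μL + 49.5 mL = 50000 μL total → factor 50000/500 = 100
Step 4: 60 μL + 1140 μL = 1200 μL total → factor 1200/60 = 20
Product of known-step factors = 8000
Overall factor = 2.50 mg/mL / (0.0260 mg/L) = 96154
x = 96154 / 8000 = 12.0

12.0-fold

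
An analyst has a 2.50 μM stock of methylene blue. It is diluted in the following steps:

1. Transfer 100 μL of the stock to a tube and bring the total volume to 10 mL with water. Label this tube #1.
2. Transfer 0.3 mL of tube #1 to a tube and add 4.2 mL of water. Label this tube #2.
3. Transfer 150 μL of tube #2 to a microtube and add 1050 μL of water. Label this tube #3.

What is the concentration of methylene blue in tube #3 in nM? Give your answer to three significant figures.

0.208 nM

Step 1: 100 μL brought to 10 mL → factor 10000/100 = 100
Step 2: 0.3 mL + 4.2 mL = 4.5 mL total → factor 4.5/0.3 = 15
Step 3: 150 μL + 1050 μL = 1200 μL total → factor 1200/150 = 8
Overall dilution factor = 100 × 15 × 8 = 12000
Final = 2.50 μM / 12000 = 0.0002083 μM = 0.208 nM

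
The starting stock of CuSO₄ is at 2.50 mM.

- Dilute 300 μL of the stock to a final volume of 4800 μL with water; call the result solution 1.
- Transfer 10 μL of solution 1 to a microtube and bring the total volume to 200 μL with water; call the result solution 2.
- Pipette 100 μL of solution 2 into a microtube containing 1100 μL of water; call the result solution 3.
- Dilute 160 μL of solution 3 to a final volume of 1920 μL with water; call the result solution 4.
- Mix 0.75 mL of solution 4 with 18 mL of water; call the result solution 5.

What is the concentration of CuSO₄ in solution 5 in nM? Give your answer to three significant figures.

Step 1: 300 μL brought to 4800 μL → factor 4800/300 = 16
Step 2: 10 μL brought to 200 μL → factor 200/10 = 20
Step 3: 100 μL + 1100 μL = 1200 μL total → factor 1200/100 = 12
Step 4: 160 μL brought to 1920 μL → factor 1920/160 = 12
Step 5: 0.75 mL + 18 mL = 18.75 mL total → factor 18.75/0.75 = 25
Overall dilution factor = 16 × 20 × 12 × 12 × 25 = 1.152 × 10^6
Final = 2.50 mM / 1.152 × 10^6 = 2.170 × 10^-6 mM = 2.17 nM

2.17 nM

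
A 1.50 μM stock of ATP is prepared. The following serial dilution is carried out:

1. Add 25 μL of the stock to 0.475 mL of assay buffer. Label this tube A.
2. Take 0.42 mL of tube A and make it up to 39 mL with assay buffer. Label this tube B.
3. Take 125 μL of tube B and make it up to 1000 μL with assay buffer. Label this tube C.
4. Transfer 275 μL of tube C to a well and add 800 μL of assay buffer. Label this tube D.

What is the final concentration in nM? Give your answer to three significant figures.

0.0258 nM

Step 1: 25 μL + 0.475 mL = 500 μL total → factor 500/25 = 20
Step 2: 0.42 mL brought to 39 mL → factor 39/0.42 = 92.857
Step 3: 125 μL brought to 1000 μL → factor 1000/125 = 8
Step 4: 275 μL + 800 μL = 1075 μL total → factor 1075/275 = 3.9091
Overall dilution factor = 20 × 92.857 × 8 × 3.9091 = 58078
Final = 1.50 μM / 58078 = 2.583 × 10^-5 μM = 0.0258 nM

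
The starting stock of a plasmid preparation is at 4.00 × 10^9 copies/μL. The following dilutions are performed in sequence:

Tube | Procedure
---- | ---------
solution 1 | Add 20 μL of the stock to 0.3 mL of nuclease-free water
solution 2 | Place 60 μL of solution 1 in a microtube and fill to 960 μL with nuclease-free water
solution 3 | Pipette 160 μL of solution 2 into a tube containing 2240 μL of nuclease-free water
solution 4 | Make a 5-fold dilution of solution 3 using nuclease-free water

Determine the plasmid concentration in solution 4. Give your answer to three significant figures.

Step 1: 20 μL + 0.3 mL = 320 μL total → factor 320/20 = 16
Step 2: 60 μL brought to 960 μL → factor 960/60 = 16
Step 3: 160 μL + 2240 μL = 2400 μL total → factor 2400/160 = 15
Step 4: 5-fold → factor 5
Overall dilution factor = 16 × 16 × 15 × 5 = 19200
Final = 4.00 × 10^9 copies/μL / 19200 = 2.08 × 10^5 copies/μL

2.08 × 10^5 copies/μL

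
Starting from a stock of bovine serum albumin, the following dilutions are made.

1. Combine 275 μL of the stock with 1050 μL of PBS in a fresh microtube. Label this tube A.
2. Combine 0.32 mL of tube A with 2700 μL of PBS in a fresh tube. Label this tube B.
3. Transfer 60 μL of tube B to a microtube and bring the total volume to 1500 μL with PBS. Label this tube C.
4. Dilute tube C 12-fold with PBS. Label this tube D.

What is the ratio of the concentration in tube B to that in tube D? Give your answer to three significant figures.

300

Step 1: 275 μL + 1050 μL = 1325 μL total → factor 1325/275 = 4.8182
Step 2: 0.32 mL + 2700 μL = 3.02 mL total → factor 3.02/0.32 = 9.4375
Step 3: 60 μL brought to 1500 μL → factor 1500/60 = 25
Step 4: 12-fold → factor 12
Dilution factor to tube B = 45.472; to tube D = 13641
[tube B]/[tube D] = (factor to tube D)/(factor to tube B) = 13641/45.472 = 300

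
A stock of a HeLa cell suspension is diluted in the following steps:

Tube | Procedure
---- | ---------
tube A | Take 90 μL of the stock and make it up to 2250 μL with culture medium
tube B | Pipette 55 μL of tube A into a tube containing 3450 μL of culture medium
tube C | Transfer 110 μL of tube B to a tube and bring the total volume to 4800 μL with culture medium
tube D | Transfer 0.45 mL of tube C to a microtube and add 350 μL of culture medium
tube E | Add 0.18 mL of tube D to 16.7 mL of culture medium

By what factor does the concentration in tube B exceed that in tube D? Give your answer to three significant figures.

Step 1: 90 μL brought to 2250 μL → factor 2250/90 = 25
Step 2: 55 μL + 3450 μL = 3505 μL total → factor 3505/55 = 63.727
Step 3: 110 μL brought to 4800 μL → factor 4800/110 = 43.636
Step 4: 0.45 mL + 350 μL = 0.8 mL total → factor 0.8/0.45 = 1.7778
Dilution factor to tube B = 1593.2; to tube D = 1.2359 × 10^5
[tube B]/[tube D] = (factor to tube D)/(factor to tube B) = 1.2359 × 10^5/1593.2 = 77.6

77.6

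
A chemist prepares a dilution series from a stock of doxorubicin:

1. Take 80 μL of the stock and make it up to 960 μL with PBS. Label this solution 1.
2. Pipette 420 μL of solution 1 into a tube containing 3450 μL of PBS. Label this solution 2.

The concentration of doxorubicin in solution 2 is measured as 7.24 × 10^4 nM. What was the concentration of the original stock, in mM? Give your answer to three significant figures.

8.01 mM

Step 1: 80 μL brought to 960 μL → factor 960/80 = 12
Step 2: 420 μL + 3450 μL = 3870 μL total → factor 3870/420 = 9.2143
Overall dilution factor = 12 × 9.2143 = 110.57
Stock = 7.24 × 10^4 nM × 110.57 = 8.005 × 10^6 nM = 8.01 mM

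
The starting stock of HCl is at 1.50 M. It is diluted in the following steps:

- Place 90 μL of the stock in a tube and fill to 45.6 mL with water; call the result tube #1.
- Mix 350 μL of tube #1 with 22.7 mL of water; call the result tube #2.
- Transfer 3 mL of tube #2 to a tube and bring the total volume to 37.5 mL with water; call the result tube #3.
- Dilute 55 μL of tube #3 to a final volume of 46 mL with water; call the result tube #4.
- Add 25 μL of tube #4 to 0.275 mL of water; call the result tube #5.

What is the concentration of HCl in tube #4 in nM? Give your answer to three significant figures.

Step 1: 90 μL brought to 45.6 mL → factor 45600/90 = 506.67
Step 2: 350 μL + 22.7 mL = 23050 μL total → factor 23050/350 = 65.857
Step 3: 3 mL brought to 37.5 mL → factor 37.5/3 = 12.5
Step 4: 55 μL brought to 46 mL → factor 46000/55 = 836.36
Dilution factor through tube #4 = 506.67 × 65.857 × 12.5 × 836.36 = 3.4884 × 10^8
[tube #4] = 1.50 M / 3.4884 × 10^8 = 4.300 × 10^-9 M = 4.30 nM

4.30 nM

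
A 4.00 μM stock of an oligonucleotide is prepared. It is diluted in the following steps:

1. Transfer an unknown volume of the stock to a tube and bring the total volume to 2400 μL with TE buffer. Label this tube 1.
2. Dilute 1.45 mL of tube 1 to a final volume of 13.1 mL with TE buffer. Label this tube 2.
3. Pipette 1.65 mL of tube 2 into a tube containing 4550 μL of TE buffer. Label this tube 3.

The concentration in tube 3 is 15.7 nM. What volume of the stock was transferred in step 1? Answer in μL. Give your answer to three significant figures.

320 μL

Step 1: v brought to 2400 μL → factor = 2400 μL/v
Step 2: 1.45 mL brought to 13.1 mL → factor 13.1/1.45 = 9.0345
Step 3: 1.65 mL + 4550 μL = 6.2 mL total → factor 6.2/1.65 = 3.7576
Product of known-step factors = 33.948
Overall factor = 4.00 μM / (15.7 nM) = 254.78
Step-1 factor = 254.78 / 33.948 = 7.505
v = 2400 μL / 7.505 = 320 μL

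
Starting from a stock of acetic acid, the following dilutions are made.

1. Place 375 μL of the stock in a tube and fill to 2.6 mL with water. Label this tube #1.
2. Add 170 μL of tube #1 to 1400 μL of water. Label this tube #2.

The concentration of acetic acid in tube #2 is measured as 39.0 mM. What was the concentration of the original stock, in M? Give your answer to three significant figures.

2.50 M

Step 1: 375 μL brought to 2.6 mL → factor 2600/375 = 6.9333
Step 2: 170 μL + 1400 μL = 1570 μL total → factor 1570/170 = 9.2353
Overall dilution factor = 6.9333 × 9.2353 = 64.031
Stock = 39.0 mM × 64.031 = 2497 mM = 2.50 M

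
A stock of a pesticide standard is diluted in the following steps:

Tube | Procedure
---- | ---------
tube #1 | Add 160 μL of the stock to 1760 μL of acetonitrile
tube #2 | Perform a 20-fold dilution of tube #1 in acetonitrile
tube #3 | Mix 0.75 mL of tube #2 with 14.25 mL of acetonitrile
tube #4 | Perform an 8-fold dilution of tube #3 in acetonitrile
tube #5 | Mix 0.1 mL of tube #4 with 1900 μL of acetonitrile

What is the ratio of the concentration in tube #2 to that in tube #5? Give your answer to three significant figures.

3.20 × 10^3

Step 1: 160 μL + 1760 μL = 1920 μL total → factor 1920/160 = 12
Step 2: 20-fold → factor 20
Step 3: 0.75 mL + 14.25 mL = 15 mL total → factor 15/0.75 = 20
Step 4: 8-fold → factor 8
Step 5: 0.1 mL + 1900 μL = 2 mL total → factor 2/0.1 = 20
Dilution factor to tube #2 = 240; to tube #5 = 7.68 × 10^5
[tube #2]/[tube #5] = (factor to tube #5)/(factor to tube #2) = 7.68 × 10^5/240 = 3.20 × 10^3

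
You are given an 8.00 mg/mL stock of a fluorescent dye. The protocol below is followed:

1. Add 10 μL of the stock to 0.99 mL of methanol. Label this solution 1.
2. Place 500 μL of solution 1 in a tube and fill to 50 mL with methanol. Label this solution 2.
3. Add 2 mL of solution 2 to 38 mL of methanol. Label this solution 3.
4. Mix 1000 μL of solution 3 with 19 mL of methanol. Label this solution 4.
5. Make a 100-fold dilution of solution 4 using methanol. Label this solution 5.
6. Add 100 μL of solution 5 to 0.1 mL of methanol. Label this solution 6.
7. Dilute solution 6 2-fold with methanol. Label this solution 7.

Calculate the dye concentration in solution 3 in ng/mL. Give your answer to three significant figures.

Step 1: 10 μL + 0.99 mL = 1000 μL total → factor 1000/10 = 100
Step 2: 500 μL brought to 50 mL → factor 50000/500 = 100
Step 3: 2 mL + 38 mL = 40 mL total → factor 40/2 = 20
Dilution factor through solution 3 = 100 × 100 × 20 = 2 × 10^5
[solution 3] = 8.00 mg/mL / 2 × 10^5 = 4.000 × 10^-5 mg/mL = 40.0 ng/mL

40.0 ng/mL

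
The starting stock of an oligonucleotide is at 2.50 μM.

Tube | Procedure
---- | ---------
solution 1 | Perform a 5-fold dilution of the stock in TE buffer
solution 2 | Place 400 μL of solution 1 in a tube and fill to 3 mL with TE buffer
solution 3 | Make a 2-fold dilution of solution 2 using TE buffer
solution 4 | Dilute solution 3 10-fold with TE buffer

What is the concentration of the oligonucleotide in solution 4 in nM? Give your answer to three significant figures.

Step 1: 5-fold → factor 5
Step 2: 400 μL brought to 3 mL → factor 3000/400 = 7.5
Step 3: 2-fold → factor 2
Step 4: 10-fold → factor 10
Overall dilution factor = 5 × 7.5 × 2 × 10 = 750
Final = 2.50 μM / 750 = 0.003333 μM = 3.33 nM

3.33 nM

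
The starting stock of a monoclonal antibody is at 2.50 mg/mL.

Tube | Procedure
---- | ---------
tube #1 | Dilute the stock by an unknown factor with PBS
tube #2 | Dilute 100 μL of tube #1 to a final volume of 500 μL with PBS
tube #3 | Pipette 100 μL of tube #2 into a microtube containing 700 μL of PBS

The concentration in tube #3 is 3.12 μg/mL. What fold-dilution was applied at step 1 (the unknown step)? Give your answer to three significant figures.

Step 1: unknown factor x
Step 2: 100 μL brought to 500 μL → factor 500/100 = 5
Step 3: 100 μL + 700 μL = 800 μL total → factor 800/100 = 8
Product of known-step factors = 40
Overall factor = 2.50 mg/mL / (3.12 μg/mL) = 801.28
x = 801.28 / 40 = 20.0

20.0-fold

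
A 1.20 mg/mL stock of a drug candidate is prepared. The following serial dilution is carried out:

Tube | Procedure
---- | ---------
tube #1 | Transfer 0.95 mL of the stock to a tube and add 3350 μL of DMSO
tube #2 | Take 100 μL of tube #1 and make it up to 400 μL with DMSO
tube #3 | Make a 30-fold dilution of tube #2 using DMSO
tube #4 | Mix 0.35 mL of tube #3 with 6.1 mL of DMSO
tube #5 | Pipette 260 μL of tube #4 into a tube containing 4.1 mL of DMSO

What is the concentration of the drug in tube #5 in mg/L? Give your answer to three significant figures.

Step 1: 0.95 mL + 3350 μL = 4.3 mL total → factor 4.3/0.95 = 4.5263
Step 2: 100 μL brought to 400 μL → factor 400/100 = 4
Step 3: 30-fold → factor 30
Step 4: 0.35 mL + 6.1 mL = 6.45 mL total → factor 6.45/0.35 = 18.429
Step 5: 260 μL + 4.1 mL = 4360 μL total → factor 4360/260 = 16.769
Overall dilution factor = 4.5263 × 4 × 30 × 18.429 × 16.769 = 1.6785 × 10^5
Final = 1.20 mg/mL / 1.6785 × 10^5 = 7.149 × 10^-6 mg/mL = 0.00715 mg/L

0.00715 mg/L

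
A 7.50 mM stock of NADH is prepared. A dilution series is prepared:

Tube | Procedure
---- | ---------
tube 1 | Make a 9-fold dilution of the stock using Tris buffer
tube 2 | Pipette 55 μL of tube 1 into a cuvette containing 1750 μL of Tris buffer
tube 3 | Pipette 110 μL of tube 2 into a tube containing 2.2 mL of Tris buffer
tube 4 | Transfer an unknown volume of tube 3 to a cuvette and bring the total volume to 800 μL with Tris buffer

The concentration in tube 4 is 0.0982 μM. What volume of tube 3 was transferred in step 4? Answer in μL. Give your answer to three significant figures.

Step 1: 9-fold → factor 9
Step 2: 55 μL + 1750 μL = 1805 μL total → factor 1805/55 = 32.818
Step 3: 110 μL + 2.2 mL = 2310 μL total → factor 2310/110 = 21
Step 4: v brought to 800 μL → factor = 800 μL/v
Product of known-step factors = 6202.6
Overall factor = 7.50 mM / (0.0982 μM) = 76375
Step-4 factor = 76375 / 6202.6 = 12.313
v = 800 μL / 12.313 = 65.0 μL

65.0 μL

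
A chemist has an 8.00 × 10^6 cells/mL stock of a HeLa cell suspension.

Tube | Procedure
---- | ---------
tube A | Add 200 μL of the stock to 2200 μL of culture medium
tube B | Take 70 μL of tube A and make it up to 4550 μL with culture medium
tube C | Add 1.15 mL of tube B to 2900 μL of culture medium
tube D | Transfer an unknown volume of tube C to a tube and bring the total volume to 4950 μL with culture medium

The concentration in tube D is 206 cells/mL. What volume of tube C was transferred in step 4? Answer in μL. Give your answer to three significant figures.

350 μL

Step 1: 200 μL + 2200 μL = 2400 μL total → factor 2400/200 = 12
Step 2: 70 μL brought to 4550 μL → factor 4550/70 = 65
Step 3: 1.15 mL + 2900 μL = 4.05 mL total → factor 4.05/1.15 = 3.5217
Step 4: v brought to 4950 μL → factor = 4950 μL/v
Product of known-step factors = 2747
Overall factor = 8.00 × 10^6 cells/mL / (206 cells/mL) = 38835
Step-4 factor = 38835 / 2747 = 14.137
v = 4950 μL / 14.137 = 350 μL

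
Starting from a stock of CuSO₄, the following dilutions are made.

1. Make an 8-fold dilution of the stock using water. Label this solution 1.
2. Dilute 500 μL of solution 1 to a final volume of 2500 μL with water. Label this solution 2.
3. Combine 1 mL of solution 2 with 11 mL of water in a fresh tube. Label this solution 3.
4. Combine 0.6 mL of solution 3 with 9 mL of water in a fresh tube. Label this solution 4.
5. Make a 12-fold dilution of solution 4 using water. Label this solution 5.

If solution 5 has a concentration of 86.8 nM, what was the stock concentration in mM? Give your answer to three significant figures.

8.00 mM

Step 1: 8-fold → factor 8
Step 2: 500 μL brought to 2500 μL → factor 2500/500 = 5
Step 3: 1 mL + 11 mL = 12 mL total → factor 12/1 = 12
Step 4: 0.6 mL + 9 mL = 9.6 mL total → factor 9.6/0.6 = 16
Step 5: 12-fold → factor 12
Overall dilution factor = 8 × 5 × 12 × 16 × 12 = 92160
Stock = 86.8 nM × 92160 = 7.999 × 10^6 nM = 8.00 mM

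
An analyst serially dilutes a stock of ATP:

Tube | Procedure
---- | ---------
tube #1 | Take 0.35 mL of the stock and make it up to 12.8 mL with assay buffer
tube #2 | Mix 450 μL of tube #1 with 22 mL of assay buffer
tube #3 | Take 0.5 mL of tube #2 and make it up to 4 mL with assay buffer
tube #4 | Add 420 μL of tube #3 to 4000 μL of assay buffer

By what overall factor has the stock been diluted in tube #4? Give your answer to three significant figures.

Step 1: 0.35 mL brought to 12.8 mL → factor 12.8/0.35 = 36.571
Step 2: 450 μL + 22 mL = 22450 μL total → factor 22450/450 = 49.889
Step 3: 0.5 mL brought to 4 mL → factor 4/0.5 = 8
Step 4: 420 μL + 4000 μL = 4420 μL total → factor 4420/420 = 10.524
Overall dilution factor = 36.571 × 49.889 × 8 × 10.524 = 1.5361 × 10^5

1.54 × 10^5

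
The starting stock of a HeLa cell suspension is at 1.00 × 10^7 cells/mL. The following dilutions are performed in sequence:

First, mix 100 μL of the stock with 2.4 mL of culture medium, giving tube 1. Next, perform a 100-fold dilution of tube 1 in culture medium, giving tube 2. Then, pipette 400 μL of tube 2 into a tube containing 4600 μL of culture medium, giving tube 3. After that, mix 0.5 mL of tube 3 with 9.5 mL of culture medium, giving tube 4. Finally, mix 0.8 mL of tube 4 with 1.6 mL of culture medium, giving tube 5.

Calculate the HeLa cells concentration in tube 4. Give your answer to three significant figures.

16.0 cells/mL

Step 1: 100 μL + 2.4 mL = 2500 μL total → factor 2500/100 = 25
Step 2: 100-fold → factor 100
Step 3: 400 μL + 4600 μL = 5000 μL total → factor 5000/400 = 12.5
Step 4: 0.5 mL + 9.5 mL = 10 mL total → factor 10/0.5 = 20
Dilution factor through tube 4 = 25 × 100 × 12.5 × 20 = 6.25 × 10^5
[tube 4] = 1.00 × 10^7 cells/mL / 6.25 × 10^5 = 16.0 cells/mL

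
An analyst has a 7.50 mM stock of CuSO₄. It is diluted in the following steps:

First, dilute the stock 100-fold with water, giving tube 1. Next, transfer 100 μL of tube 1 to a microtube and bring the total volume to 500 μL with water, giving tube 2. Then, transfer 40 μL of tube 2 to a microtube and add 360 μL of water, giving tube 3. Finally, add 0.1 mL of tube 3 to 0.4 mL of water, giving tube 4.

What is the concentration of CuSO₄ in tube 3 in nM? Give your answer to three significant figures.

Step 1: 100-fold → factor 100
Step 2: 100 μL brought to 500 μL → factor 500/100 = 5
Step 3: 40 μL + 360 μL = 400 μL total → factor 400/40 = 10
Dilution factor through tube 3 = 100 × 5 × 10 = 5000
[tube 3] = 7.50 mM / 5000 = 0.001500 mM = 1.50 × 10^3 nM

1.50 × 10^3 nM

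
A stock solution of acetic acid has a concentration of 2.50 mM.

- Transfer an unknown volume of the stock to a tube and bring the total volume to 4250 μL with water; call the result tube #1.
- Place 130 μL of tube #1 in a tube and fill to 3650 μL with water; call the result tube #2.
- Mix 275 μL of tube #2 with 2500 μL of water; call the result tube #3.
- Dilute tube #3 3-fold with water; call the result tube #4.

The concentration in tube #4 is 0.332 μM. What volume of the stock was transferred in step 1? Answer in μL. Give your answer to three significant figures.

Step 1: v brought to 4250 μL → factor = 4250 μL/v
Step 2: 130 μL brought to 3650 μL → factor 3650/130 = 28.077
Step 3: 275 μL + 2500 μL = 2775 μL total → factor 2775/275 = 10.091
Step 4: 3-fold → factor 3
Product of known-step factors = 849.97
Overall factor = 2.50 mM / (0.332 μM) = 7530.1
Step-1 factor = 7530.1 / 849.97 = 8.8593
v = 4250 μL / 8.8593 = 480 μL

480 μL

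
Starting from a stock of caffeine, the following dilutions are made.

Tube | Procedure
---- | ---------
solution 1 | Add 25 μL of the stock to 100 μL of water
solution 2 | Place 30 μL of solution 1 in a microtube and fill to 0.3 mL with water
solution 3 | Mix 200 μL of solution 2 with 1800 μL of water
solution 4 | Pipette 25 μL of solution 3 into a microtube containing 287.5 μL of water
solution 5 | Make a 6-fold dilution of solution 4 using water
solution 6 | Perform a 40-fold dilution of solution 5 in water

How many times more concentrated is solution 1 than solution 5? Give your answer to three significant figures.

Step 1: 25 μL + 100 μL = 125 μL total → factor 125/25 = 5
Step 2: 30 μL brought to 0.3 mL → factor 300/30 = 10
Step 3: 200 μL + 1800 μL = 2000 μL total → factor 2000/200 = 10
Step 4: 25 μL + 287.5 μL = 312.5 μL total → factor 312.5/25 = 12.5
Step 5: 6-fold → factor 6
Dilution factor to solution 1 = 5; to solution 5 = 37500
[solution 1]/[solution 5] = (factor to solution 5)/(factor to solution 1) = 37500/5 = 7.50 × 10^3

7.50 × 10^3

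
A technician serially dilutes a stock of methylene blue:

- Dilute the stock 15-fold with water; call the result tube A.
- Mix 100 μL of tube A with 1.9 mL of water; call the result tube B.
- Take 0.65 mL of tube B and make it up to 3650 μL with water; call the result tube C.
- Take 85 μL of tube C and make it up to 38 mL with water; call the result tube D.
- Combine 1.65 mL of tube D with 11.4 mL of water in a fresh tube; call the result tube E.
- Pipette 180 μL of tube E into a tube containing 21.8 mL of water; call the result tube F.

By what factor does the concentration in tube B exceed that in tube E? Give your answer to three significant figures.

1.99 × 10^4

Step 1: 15-fold → factor 15
Step 2: 100 μL + 1.9 mL = 2000 μL total → factor 2000/100 = 20
Step 3: 0.65 mL brought to 3650 μL → factor 3.65/0.65 = 5.6154
Step 4: 85 μL brought to 38 mL → factor 38000/85 = 447.06
Step 5: 1.65 mL + 11.4 mL = 13.05 mL total → factor 13.05/1.65 = 7.9091
Dilution factor to tube B = 300; to tube E = 5.9565 × 10^6
[tube B]/[tube E] = (factor to tube E)/(factor to tube B) = 5.9565 × 10^6/300 = 1.99 × 10^4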